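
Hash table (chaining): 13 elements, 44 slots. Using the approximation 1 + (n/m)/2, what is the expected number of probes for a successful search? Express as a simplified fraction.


Computing expected probes:
alpha = 13/44
= 1 + alpha/2
= 1 + 13/(2*44)
= (2*44 + 13) / (2*44)
= 101/88


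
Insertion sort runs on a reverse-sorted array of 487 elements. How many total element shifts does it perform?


Sum of shifts = 1 + 2 + 3 + ... + 486
= 487 * 486 / 2
= 236682 / 2
= 118341


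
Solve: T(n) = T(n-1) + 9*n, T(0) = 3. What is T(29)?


Expanding the recurrence:
T(29) = T(28) + 9*29
       = T(27) + 9*28 + 9*29
       ...
       = T(0) + 9*(1 + 2 + ... + 29)
       = 3 + 9 * 29*30/2
       = 3 + 9 * 435
       = 3 + 3915 = 3918


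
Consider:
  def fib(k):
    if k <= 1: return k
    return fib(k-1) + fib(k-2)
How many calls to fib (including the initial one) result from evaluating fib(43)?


Let C(m) = total calls to evaluate fib(m). Then C(0)=C(1)=1, and
C(m) = 1 + C(m-1) + C(m-2) for m >= 2.
Build the table (each entry = 1 + previous two):
  C(0) = 1
  C(1) = 1
  C(2) = 1 + 1 + 1 = 3
  C(3) = 1 + 3 + 1 = 5
  C(4) = 1 + 5 + 3 = 9
  C(5) = 1 + 9 + 5 = 15
  C(6) = 1 + 15 + 9 = 25
  C(7) = 1 + 25 + 15 = 41
  C(8) = 1 + 41 + 25 = 67
  C(9) = 1 + 67 + 41 = 109
  C(10) = 1 + 109 + 67 = 177
  C(11) = 1 + 177 + 109 = 287
  C(12) = 1 + 287 + 177 = 465
  C(13) = 1 + 465 + 287 = 753
  C(14) = 1 + 753 + 465 = 1219
  C(15) = 1 + 1219 + 753 = 1973
  C(16) = 1 + 1973 + 1219 = 3193
  C(17) = 1 + 3193 + 1973 = 5167
  C(18) = 1 + 5167 + 3193 = 8361
  C(19) = 1 + 8361 + 5167 = 13529
  C(20) = 1 + 13529 + 8361 = 21891
  C(21) = 1 + 21891 + 13529 = 35421
  C(22) = 1 + 35421 + 21891 = 57313
  C(23) = 1 + 57313 + 35421 = 92735
  C(24) = 1 + 92735 + 57313 = 150049
  C(25) = 1 + 150049 + 92735 = 242785
  C(26) = 1 + 242785 + 150049 = 392835
  C(27) = 1 + 392835 + 242785 = 635621
  C(28) = 1 + 635621 + 392835 = 1028457
  C(29) = 1 + 1028457 + 635621 = 1664079
  C(30) = 1 + 1664079 + 1028457 = 2692537
  C(31) = 1 + 2692537 + 1664079 = 4356617
  C(32) = 1 + 4356617 + 2692537 = 7049155
  C(33) = 1 + 7049155 + 4356617 = 11405773
  C(34) = 1 + 11405773 + 7049155 = 18454929
  C(35) = 1 + 18454929 + 11405773 = 29860703
  C(36) = 1 + 29860703 + 18454929 = 48315633
  C(37) = 1 + 48315633 + 29860703 = 78176337
  C(38) = 1 + 78176337 + 48315633 = 126491971
  C(39) = 1 + 126491971 + 78176337 = 204668309
  C(40) = 1 + 204668309 + 126491971 = 331160281
  C(41) = 1 + 331160281 + 204668309 = 535828591
  C(42) = 1 + 535828591 + 331160281 = 866988873
  C(43) = 1 + 866988873 + 535828591 = 1402817465
Total calls for fib(43) = 1402817465


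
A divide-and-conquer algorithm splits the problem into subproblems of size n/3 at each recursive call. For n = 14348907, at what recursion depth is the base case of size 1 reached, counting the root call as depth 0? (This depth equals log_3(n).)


At each depth, the problem size is divided by 3:
  Depth 0: problem size = 14348907
  Depth 1: problem size = 4782969
  Depth 2: problem size = 1594323
  Depth 3: problem size = 531441
  Depth 4: problem size = 177147
  Depth 5: problem size = 59049
  Depth 6: problem size = 19683
  Depth 7: problem size = 6561
  Depth 8: problem size = 2187
  Depth 9: problem size = 729
  Depth 10: problem size = 243
  Depth 11: problem size = 81
  Depth 12: problem size = 27
  Depth 13: problem size = 9
  Depth 14: problem size = 3
  Depth 15: problem size = 1 (base case)
The base case is reached at depth log_3(14348907) = 15 (the tree has 16 levels counting depth 0, but the depth asked for is 15).
Recursion depth = 15


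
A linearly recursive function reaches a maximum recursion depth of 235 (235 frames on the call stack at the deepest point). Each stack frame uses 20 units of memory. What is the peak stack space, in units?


Maximum recursion depth = 235 frames
Memory per frame = 20 units
Total stack space = depth * frame_size
= 235 * 20 = 4700


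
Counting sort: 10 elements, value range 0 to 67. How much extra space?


n = 10 (output array)
k = 68 (count array for 68 distinct values)
Extra space = 10 + 68 = 78


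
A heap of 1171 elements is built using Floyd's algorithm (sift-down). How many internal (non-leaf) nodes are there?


Leaf nodes occupy roughly half the array.
Sift-down is called for each internal node, starting from the last one.
Internal nodes = floor(n/2) = floor(1171/2) = 585


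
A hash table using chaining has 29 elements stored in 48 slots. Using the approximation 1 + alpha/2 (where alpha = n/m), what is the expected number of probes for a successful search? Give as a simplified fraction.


Load factor alpha = n/m = 29/48
Expected probes = 1 + alpha/2 = 1 + 29/(2*48)
= 1 + 29/96
= 96/96 + 29/96
= 125/96


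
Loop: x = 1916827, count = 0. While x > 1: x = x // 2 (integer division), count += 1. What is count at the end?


The variable x halves each step:
x = 1916827 -> 958413 -> 479206 -> 239603 -> 119801 -> 59900 -> 29950 -> 14975 -> 7487 -> 3743 -> 1871 -> 935 -> 467 -> 233 -> 116 -> 58 -> 29 -> 14 -> 7 -> 3 -> 1
Number of halvings = floor(log2(1916827)) = 20


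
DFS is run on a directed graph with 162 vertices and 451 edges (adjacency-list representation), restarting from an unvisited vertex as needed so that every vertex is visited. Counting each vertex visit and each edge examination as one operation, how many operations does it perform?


A full DFS traversal processes each vertex exactly once (push/pop on stack).
Each directed edge is examined once.
V = 162, E = 451
V + E = 613


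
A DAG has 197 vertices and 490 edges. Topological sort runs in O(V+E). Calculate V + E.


V = 197 (vertex processing)
E = 490 (edge processing)
V + E = 197 + 490 = 687


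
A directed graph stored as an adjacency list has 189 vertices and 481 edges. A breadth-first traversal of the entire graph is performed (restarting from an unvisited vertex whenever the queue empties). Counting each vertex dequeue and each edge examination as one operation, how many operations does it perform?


A full BFS traversal dequeues each vertex once and examines each edge once.
Vertex visits: 189
Edge visits: 481
V + E = 189 + 481 = 670


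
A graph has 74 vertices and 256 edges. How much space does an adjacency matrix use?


Adjacency matrix: V x V grid of entries
Space = V^2 = 74^2 = 74 * 74 = 5476


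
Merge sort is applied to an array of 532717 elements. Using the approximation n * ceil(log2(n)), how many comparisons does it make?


Merge sort divides the array into halves recursively.
Number of levels = ceil(log2(532717)) = 20
At each level, approximately n = 532717 comparisons are needed for merging.
Total comparisons ~ n * ceil(log2(n)) = 532717 * 20 = 10654340


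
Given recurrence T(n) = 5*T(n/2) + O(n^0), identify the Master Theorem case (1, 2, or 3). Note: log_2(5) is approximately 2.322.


Master Theorem parameters: a=5, b=2, c=0
log_b(a) = 2.322
Compare b^c with a: 2^0 = 1 < 5, so c < log_b(a).
Comparing c=0 vs log_b(a)=2.322:
0 < 2.322 => Case 1
Result: T(n) = O(n^(log_2 5)) ~ O(n^2.322)
Master Theorem case = 1


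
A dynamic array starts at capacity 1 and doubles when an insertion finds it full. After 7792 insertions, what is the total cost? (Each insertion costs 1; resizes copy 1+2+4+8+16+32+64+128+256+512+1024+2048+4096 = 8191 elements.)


Insertion cost: 7792 (one per element)
Resizes occur just before inserting elements 2, 3, 5, 9, ...
Elements copied at each resize: 1 + 2 + 4 + 8 + 16 + 32 + 64 + 128 + 256 + 512 + 1024 + 2048 + 4096
Sum of copies = 8191 (geometric series: 2^k - 1)
Total = 7792 + 8191 = 15983


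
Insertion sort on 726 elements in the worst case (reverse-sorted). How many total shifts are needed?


In the worst case (reverse-sorted), each element shifts past all previous:
  Element 1: 1 shifts
  Element 2: 2 shifts
  Element 3: 3 shifts
  Element 4: 4 shifts
  Element 5: 5 shifts
  ...
  Element 725: 725 shifts
Total = 1 + 2 + ... + 725
= 726*(726-1)/2 = 263175


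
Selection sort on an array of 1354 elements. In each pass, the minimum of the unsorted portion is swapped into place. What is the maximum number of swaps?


Selection sort performs one swap per pass:
  Pass 1: find min in positions 0 to 1353, swap with position 0
  Pass 2: find min in positions 1 to 1353, swap with position 1
  Pass 3: find min in positions 2 to 1353, swap with position 2
  Pass 4: find min in positions 3 to 1353, swap with position 3
  Pass 5: find min in positions 4 to 1353, swap with position 4
  ... (1348 more passes)
Total passes (and swaps) = n - 1 = 1354 - 1 = 1353


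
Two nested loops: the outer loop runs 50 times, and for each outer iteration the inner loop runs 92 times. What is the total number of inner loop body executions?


Outer loop: 50 iterations
Inner loop: 92 iterations per outer iteration
Total = 50 * 92 = 4600


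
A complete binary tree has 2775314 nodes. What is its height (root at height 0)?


In a complete binary tree, level k holds nodes 2^k .. 2^(k+1)-1 (1-indexed).
Height = floor(log2(n)) = floor(log2(2775314)) = 21
Check: 2^21 = 2097152 <= 2775314 < 4194304 = 2^22


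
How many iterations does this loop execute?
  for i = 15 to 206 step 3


The loop variable i takes values starting at 15 and increments by 3 each iteration.
Sequence: i = 15, 18, 21, 24, 27, 30, 33, 36, 39, ...
The upper bound 206 is inclusive, so the count is floor((last - first) / step) + 1:
floor((206 - 15) / 3) + 1 = floor(191/3) + 1 = 63 + 1 = 64


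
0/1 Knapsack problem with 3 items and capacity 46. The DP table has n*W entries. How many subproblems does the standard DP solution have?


The DP table is indexed by (item, capacity).
Rows: 3 items
Columns: 46 capacity values (1 to W)
Total subproblems = 3 * 46 = 138


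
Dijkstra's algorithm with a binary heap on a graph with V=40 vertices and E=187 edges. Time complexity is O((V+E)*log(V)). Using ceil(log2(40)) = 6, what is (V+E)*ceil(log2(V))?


Dijkstra with a binary heap: each vertex is extracted once, each edge may relax once.
Each heap operation costs O(log V).
V + E = 40 + 187 = 227
ceil(log2(40)) = 6 (since 2^5 = 32 < 40 <= 64 = 2^6)
Total heap work = (V+E) * ceil(log2(V)) = 227 * 6 = 1362


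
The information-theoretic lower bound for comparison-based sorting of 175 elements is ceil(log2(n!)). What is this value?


A binary decision tree of height h has at most 2^h leaves and needs at least n! of them, so h >= ceil(log2(n!)).
175! is far too large to multiply out, so use Stirling's series:
  ln(n!) ~ n ln n - n + (1/2) ln(2 pi n) + 1/(12n)  (error below 1/(360 n^3), negligible here)
  ln(175) = 5.1647860
  n ln n = 175 * 5.1647860 = 903.8376
  (1/2) ln(2 pi * 175) = (1/2) ln(1099.5574) = 3.5013
  1/(12*175) = 0.0005
  ln(175!) ~ 903.8376 - 175 + 3.5013 + 0.0005 = 732.3394
Convert to base 2: log2(175!) = 732.3394 / ln 2 = 732.3394 / 0.69314718 = 1056.5424
ceil(1056.5424) = 1057


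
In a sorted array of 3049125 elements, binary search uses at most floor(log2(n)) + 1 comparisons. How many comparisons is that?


Halving sequence: 3049125 -> 1524562 -> 762281 -> 381140 -> 190570 -> 95285 -> 47642 -> 23821 -> 11910 -> 5955 -> 2977 -> 1488 -> 744 -> 372 -> 186 -> 93 -> 46 -> 23 -> 11 -> 5 -> 2 -> 1
Number of halvings = 21
Max comparisons = 21 + 1 = 22


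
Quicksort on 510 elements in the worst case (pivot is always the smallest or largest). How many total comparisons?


In the worst case, each partition step picks the worst pivot:
  Partition 1: 509 comparisons (n-1 elements to compare)
  Partition 2: 508 comparisons
  Partition 3: 507 comparisons
  Partition 4: 506 comparisons
  Partition 5: 505 comparisons
  ...
  Last partition: 0 comparisons
Total = (n-1) + (n-2) + ... + 1 + 0 = n*(n-1)/2
= 510*509/2 = 129795


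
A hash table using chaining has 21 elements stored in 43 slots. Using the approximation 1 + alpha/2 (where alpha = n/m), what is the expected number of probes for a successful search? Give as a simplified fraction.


Load factor alpha = n/m = 21/43
Expected probes = 1 + alpha/2 = 1 + 21/(2*43)
= 1 + 21/86
= 86/86 + 21/86
= 107/86


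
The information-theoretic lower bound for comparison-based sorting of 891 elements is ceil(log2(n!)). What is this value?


A binary decision tree of height h has at most 2^h leaves and needs at least n! of them, so h >= ceil(log2(n!)).
891! is far too large to multiply out, so use Stirling's series:
  ln(n!) ~ n ln n - n + (1/2) ln(2 pi n) + 1/(12n)  (error below 1/(360 n^3), negligible here)
  ln(891) = 6.7923444
  n ln n = 891 * 6.7923444 = 6051.9789
  (1/2) ln(2 pi * 891) = (1/2) ln(5598.3181) = 4.3151
  1/(12*891) = 0.0001
  ln(891!) ~ 6051.9789 - 891 + 4.3151 + 0.0001 = 5165.2941
Convert to base 2: log2(891!) = 5165.2941 / ln 2 = 5165.2941 / 0.69314718 = 7451.9442
ceil(7451.9442) = 7452


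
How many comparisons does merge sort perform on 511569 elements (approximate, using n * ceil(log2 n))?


Recursion depth: ceil(log2(511569)) = 19
Each recursion level merges n = 511569 elements
Total = 511569 * 19 = 9719811


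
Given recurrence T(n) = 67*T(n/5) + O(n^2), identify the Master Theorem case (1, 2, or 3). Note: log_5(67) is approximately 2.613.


Master Theorem parameters: a=67, b=5, c=2
log_b(a) = 2.613
Compare b^c with a: 5^2 = 25 < 67, so c < log_b(a).
Comparing c=2 vs log_b(a)=2.613:
2 < 2.613 => Case 1
Result: T(n) = O(n^(log_5 67)) ~ O(n^2.613)
Master Theorem case = 1


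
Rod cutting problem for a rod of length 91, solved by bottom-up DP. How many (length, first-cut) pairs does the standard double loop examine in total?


For each subproblem length i = 1..91, the inner loop considers i possible first cuts.
Total = 1 + 2 + ... + 91
= 91*(91+1)/2
= 91*92/2 = 4186


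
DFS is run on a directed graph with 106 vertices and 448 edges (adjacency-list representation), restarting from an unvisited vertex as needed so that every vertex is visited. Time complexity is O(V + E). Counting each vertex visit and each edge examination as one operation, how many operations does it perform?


A full DFS traversal processes each vertex exactly once (push/pop on stack).
Each directed edge is examined once.
V = 106, E = 448
V + E = 554


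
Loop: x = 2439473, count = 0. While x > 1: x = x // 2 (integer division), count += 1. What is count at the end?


The variable x halves each step:
x = 2439473 -> 1219736 -> 609868 -> 304934 -> 152467 -> 76233 -> 38116 -> 19058 -> 9529 -> 4764 -> 2382 -> 1191 -> 595 -> 297 -> 148 -> 74 -> 37 -> 18 -> 9 -> 4 -> 2 -> 1
Number of halvings = floor(log2(2439473)) = 21


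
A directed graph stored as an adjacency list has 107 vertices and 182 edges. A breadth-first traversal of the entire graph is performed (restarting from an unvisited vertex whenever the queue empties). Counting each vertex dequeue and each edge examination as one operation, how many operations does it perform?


A full BFS traversal dequeues each vertex once and examines each edge once.
Vertex visits: 107
Edge visits: 182
V + E = 107 + 182 = 289


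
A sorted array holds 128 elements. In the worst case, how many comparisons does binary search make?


Halving sequence: 128 -> 64 -> 32 -> 16 -> 8 -> 4 -> 2 -> 1
Number of halvings = 7
Max comparisons = 7 + 1 = 8


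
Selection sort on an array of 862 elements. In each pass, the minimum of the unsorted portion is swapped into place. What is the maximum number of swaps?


Selection sort performs one swap per pass:
  Pass 1: find min in positions 0 to 861, swap with position 0
  Pass 2: find min in positions 1 to 861, swap with position 1
  Pass 3: find min in positions 2 to 861, swap with position 2
  Pass 4: find min in positions 3 to 861, swap with position 3
  Pass 5: find min in positions 4 to 861, swap with position 4
  ... (856 more passes)
Total passes (and swaps) = n - 1 = 862 - 1 = 861


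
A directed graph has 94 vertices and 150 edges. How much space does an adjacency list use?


Adjacency list: one list head per vertex + one entry per edge
Vertex heads: 94
Edge entries: 150
Total = 94 + 150 = 244


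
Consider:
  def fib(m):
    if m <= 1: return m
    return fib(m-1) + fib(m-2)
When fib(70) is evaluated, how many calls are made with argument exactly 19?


Let N(m) = number of times fib(m) is called while evaluating fib(70).
N(70) = 1 (the initial call).
N(69) = 1 (only fib(70) calls it).
For 1 <= m <= 68: fib(m) is called by fib(m+1) and fib(m+2), so
  N(m) = N(m+1) + N(m+2).
fib(0) is called only by fib(2), so N(0) = N(2).
Walk down from m=70:
  N(70)=1, N(69)=1, N(68)=2, N(67)=3, N(66)=5, N(65)=8, N(64)=13, N(63)=21, N(62)=34, N(61)=55, N(60)=89, N(59)=144, N(58)=233, N(57)=377, N(56)=610, N(55)=987, N(54)=1597, N(53)=2584, N(52)=4181, N(51)=6765, N(50)=10946, N(49)=17711, N(48)=28657, N(47)=46368, N(46)=75025, N(45)=121393, N(44)=196418, N(43)=317811, N(42)=514229, N(41)=832040, N(40)=1346269, N(39)=2178309, N(38)=3524578, N(37)=5702887, N(36)=9227465, N(35)=14930352, N(34)=24157817, N(33)=39088169, N(32)=63245986, N(31)=102334155, N(30)=165580141, N(29)=267914296, N(28)=433494437, N(27)=701408733, N(26)=1134903170, N(25)=1836311903, N(24)=2971215073, N(23)=4807526976, N(22)=7778742049, N(21)=12586269025, N(20)=20365011074, N(19)=32951280099
N(19) = 32951280099


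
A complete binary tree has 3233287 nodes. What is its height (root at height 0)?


In a complete binary tree, level k holds nodes 2^k .. 2^(k+1)-1 (1-indexed).
Height = floor(log2(n)) = floor(log2(3233287)) = 21
Check: 2^21 = 2097152 <= 3233287 < 4194304 = 2^22


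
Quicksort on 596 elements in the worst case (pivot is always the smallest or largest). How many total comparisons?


In the worst case, each partition step picks the worst pivot:
  Partition 1: 595 comparisons (n-1 elements to compare)
  Partition 2: 594 comparisons
  Partition 3: 593 comparisons
  Partition 4: 592 comparisons
  Partition 5: 591 comparisons
  ...
  Last partition: 0 comparisons
Total = (n-1) + (n-2) + ... + 1 + 0 = n*(n-1)/2
= 596*595/2 = 177310


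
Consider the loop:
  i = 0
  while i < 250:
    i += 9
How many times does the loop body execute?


Starting at i = 0, each iteration adds 9.
Iterations until i >= 250:
  Iteration 1: i = 0 -> i = 9
  Iteration 2: i = 9 -> i = 18
  Iteration 3: i = 18 -> i = 27
  Iteration 4: i = 27 -> i = 36
  Iteration 5: i = 36 -> i = 45
  Iteration 6: i = 45 -> i = 54
  Iteration 7: i = 54 -> i = 63
  Iteration 8: i = 63 -> i = 72
  ... continuing ...
Total iterations = ceil(250/9) = 28


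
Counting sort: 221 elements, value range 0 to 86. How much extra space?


n = 221 (output array)
k = 87 (count array for 87 distinct values)
Extra space = 221 + 87 = 308


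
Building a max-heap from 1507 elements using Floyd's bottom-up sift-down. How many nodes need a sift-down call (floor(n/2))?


In a heap of 1507 elements (0-indexed array):
  Last element index: 1506
  Parent of last element: floor((1506 - 1) / 2) = 752
  Internal nodes: indices 0 to 752
  Count = floor(1507/2) = 753


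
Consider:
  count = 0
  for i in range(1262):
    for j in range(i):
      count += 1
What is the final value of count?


For each i, the inner loop runs i times:
  i=0: inner runs 0 times
  i=1: inner runs 1 time
  i=2: inner runs 2 times
  i=3: inner runs 3 times
  i=4: inner runs 4 times
  i=5: inner runs 5 times
  i=6: inner runs 6 times
  i=7: inner runs 7 times
  ...
Total = 0 + 1 + 2 + ... + 1261 = 1262*(1262-1)/2 = 795691


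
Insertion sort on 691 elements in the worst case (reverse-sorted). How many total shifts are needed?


In the worst case (reverse-sorted), each element shifts past all previous:
  Element 1: 1 shifts
  Element 2: 2 shifts
  Element 3: 3 shifts
  Element 4: 4 shifts
  Element 5: 5 shifts
  ...
  Element 690: 690 shifts
Total = 1 + 2 + ... + 690
= 691*(691-1)/2 = 238395


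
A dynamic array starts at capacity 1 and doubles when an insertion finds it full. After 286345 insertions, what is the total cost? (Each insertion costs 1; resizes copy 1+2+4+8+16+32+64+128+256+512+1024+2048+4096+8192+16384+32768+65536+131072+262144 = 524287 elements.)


Insertion cost: 286345 (one per element)
Resizes occur just before inserting elements 2, 3, 5, 9, ...
Elements copied at each resize: 1 + 2 + 4 + 8 + 16 + 32 + 64 + 128 + 256 + 512 + 1024 + 2048 + 4096 + 8192 + 16384 + 32768 + 65536 + 131072 + 262144
Sum of copies = 524287 (geometric series: 2^k - 1)
Total = 286345 + 524287 = 810632


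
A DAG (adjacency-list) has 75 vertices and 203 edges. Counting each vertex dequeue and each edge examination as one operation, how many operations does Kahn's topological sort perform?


V = 75 (vertex processing)
E = 203 (edge processing)
V + E = 75 + 203 = 278


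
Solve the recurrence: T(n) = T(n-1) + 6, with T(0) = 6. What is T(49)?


Unrolling the recurrence:
T(49) = T(48) + 6
       = T(47) + 6 + 6
       = T(46) + 6*3
       ...
       = T(0) + 6*49
       = 6 + 294 = 300


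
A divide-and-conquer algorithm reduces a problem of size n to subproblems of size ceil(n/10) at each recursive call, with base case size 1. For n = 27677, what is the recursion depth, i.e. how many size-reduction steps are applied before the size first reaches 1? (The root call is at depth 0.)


Each step divides the size by 10 (rounding up); after k steps the size is ceil(n/10^k), which equals 1 exactly when 10^k >= n.
So the depth is the smallest k with 10^k >= 27677, i.e. ceil(log_10(27677)).
10^4 = 10000 < 27677 <= 100000 = 10^5
Recursion depth = 5


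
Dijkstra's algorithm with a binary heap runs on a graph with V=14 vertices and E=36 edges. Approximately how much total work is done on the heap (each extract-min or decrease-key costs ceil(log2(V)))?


Dijkstra with a binary heap: each vertex is extracted once, each edge may relax once.
Each heap operation costs O(log V).
V + E = 14 + 36 = 50
ceil(log2(14)) = 4 (since 2^3 = 8 < 14 <= 16 = 2^4)
Total heap work = (V+E) * ceil(log2(V)) = 50 * 4 = 200


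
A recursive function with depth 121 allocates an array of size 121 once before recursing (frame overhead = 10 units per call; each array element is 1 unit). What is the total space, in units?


Array allocation: 121 units (allocated once)
Stack frames: 121 deep * 10 per frame = 1210 units
Total = 121 + 1210 = 1331


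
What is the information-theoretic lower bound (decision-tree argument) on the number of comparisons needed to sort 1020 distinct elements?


A binary decision tree of height h has at most 2^h leaves and needs at least n! of them, so h >= ceil(log2(n!)).
1020! is far too large to multiply out, so use Stirling's series:
  ln(n!) ~ n ln n - n + (1/2) ln(2 pi n) + 1/(12n)  (error below 1/(360 n^3), negligible here)
  ln(1020) = 6.9275579
  n ln n = 1020 * 6.9275579 = 7066.1091
  (1/2) ln(2 pi * 1020) = (1/2) ln(6408.8490) = 4.3827
  1/(12*1020) = 0.0001
  ln(1020!) ~ 7066.1091 - 1020 + 4.3827 + 0.0001 = 6050.4919
Convert to base 2: log2(1020!) = 6050.4919 / ln 2 = 6050.4919 / 0.69314718 = 8729.0147
ceil(8729.0147) = 8730


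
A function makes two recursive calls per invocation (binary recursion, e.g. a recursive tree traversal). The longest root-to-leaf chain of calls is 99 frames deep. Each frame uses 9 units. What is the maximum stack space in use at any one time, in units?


Binary recursion: the two calls run one after the other, so only one root-to-leaf chain of frames is on the stack at a time.
Maximum depth (longest chain) = 99 frames
Each frame = 9 units
Max stack space = 99 * 9 = 891


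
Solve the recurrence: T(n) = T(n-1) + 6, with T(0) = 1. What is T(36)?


Unrolling the recurrence:
T(36) = T(35) + 6
       = T(34) + 6 + 6
       = T(33) + 6*3
       ...
       = T(0) + 6*36
       = 1 + 216 = 217


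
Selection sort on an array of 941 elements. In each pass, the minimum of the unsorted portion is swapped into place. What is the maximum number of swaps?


Selection sort performs one swap per pass:
  Pass 1: find min in positions 0 to 940, swap with position 0
  Pass 2: find min in positions 1 to 940, swap with position 1
  Pass 3: find min in positions 2 to 940, swap with position 2
  Pass 4: find min in positions 3 to 940, swap with position 3
  Pass 5: find min in positions 4 to 940, swap with position 4
  ... (935 more passes)
Total passes (and swaps) = n - 1 = 941 - 1 = 940


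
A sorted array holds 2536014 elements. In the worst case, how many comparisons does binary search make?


Halving sequence: 2536014 -> 1268007 -> 634003 -> 317001 -> 158500 -> 79250 -> 39625 -> 19812 -> 9906 -> 4953 -> 2476 -> 1238 -> 619 -> 309 -> 154 -> 77 -> 38 -> 19 -> 9 -> 4 -> 2 -> 1
Number of halvings = 21
Max comparisons = 21 + 1 = 22


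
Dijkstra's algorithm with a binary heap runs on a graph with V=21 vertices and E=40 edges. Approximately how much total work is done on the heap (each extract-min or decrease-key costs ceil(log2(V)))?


Dijkstra with a binary heap: each vertex is extracted once, each edge may relax once.
Each heap operation costs O(log V).
V + E = 21 + 40 = 61
ceil(log2(21)) = 5 (since 2^4 = 16 < 21 <= 32 = 2^5)
Total heap work = (V+E) * ceil(log2(V)) = 61 * 5 = 305


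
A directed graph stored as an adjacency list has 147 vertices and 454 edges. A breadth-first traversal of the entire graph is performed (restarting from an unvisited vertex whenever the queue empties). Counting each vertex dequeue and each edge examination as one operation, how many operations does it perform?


A full BFS traversal dequeues each vertex once and examines each edge once.
Vertex visits: 147
Edge visits: 454
V + E = 147 + 454 = 601


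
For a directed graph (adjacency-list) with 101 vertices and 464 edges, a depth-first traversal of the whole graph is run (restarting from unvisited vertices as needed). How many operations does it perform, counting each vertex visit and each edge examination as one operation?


A full DFS traversal visits each vertex once and examines each edge once.
V = 101
E = 464
Sum = 101 + 464 = 565


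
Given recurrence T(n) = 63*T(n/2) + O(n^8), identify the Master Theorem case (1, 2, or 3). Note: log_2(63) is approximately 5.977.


Master Theorem parameters: a=63, b=2, c=8
log_b(a) = 5.977
Compare b^c with a: 2^8 = 256 > 63, so c > log_b(a).
Comparing c=8 vs log_b(a)=5.977:
8 > 5.977 => Case 3
Result: T(n) = O(n^8)
Master Theorem case = 3


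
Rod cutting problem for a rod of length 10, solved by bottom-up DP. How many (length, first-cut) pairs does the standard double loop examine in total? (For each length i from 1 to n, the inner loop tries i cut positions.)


For each subproblem length i = 1..10, the inner loop considers i possible first cuts.
Total = 1 + 2 + ... + 10
= 10*(10+1)/2
= 10*11/2 = 55


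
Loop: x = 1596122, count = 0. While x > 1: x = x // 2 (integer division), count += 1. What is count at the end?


The variable x halves each step:
x = 1596122 -> 798061 -> 399030 -> 199515 -> 99757 -> 49878 -> 24939 -> 12469 -> 6234 -> 3117 -> 1558 -> 779 -> 389 -> 194 -> 97 -> 48 -> 24 -> 12 -> 6 -> 3 -> 1
Number of halvings = floor(log2(1596122)) = 20


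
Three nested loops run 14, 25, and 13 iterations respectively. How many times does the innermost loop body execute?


Loop 1 (outermost): 14 iterations
Loop 2 (middle): 25 iterations per outer
Loop 3 (innermost): 13 iterations per middle
Total = 14 * 25 * 13 = 4550


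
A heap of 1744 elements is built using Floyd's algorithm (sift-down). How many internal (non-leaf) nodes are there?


Leaf nodes occupy roughly half the array.
Sift-down is called for each internal node, starting from the last one.
Internal nodes = floor(n/2) = floor(1744/2) = 872


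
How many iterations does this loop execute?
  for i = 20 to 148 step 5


The loop variable i takes values starting at 20 and increments by 5 each iteration.
Sequence: i = 20, 25, 30, 35, 40, 45, 50, 55, 60, ...
The upper bound 148 is inclusive, so the count is floor((last - first) / step) + 1:
floor((148 - 20) / 5) + 1 = floor(128/5) + 1 = 25 + 1 = 26


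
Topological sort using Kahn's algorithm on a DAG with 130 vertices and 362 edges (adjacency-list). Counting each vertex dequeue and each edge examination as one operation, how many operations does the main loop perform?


Kahn's algorithm:
  1. Compute in-degrees: O(V + E)
  2. Process queue: each vertex dequeued once (O(V))
     each edge examined once (O(E))
Total = V + E = 130 + 362 = 492


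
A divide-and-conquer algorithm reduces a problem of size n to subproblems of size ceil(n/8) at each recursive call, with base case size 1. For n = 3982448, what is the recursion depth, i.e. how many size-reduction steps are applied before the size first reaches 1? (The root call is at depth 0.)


Each step divides the size by 8 (rounding up); after k steps the size is ceil(n/8^k), which equals 1 exactly when 8^k >= n.
So the depth is the smallest k with 8^k >= 3982448, i.e. ceil(log_8(3982448)).
8^7 = 2097152 < 3982448 <= 16777216 = 8^8
Recursion depth = 8


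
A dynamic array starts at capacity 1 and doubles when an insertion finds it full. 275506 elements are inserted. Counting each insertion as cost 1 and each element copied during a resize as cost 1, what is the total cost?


n = 275506
Insertion costs: 275506
Resizes copy 1, 2, 4, ... up to the largest power of 2 that is <= n-1 = 275505, i.e. 262144.
Copy costs = 1 + 2 + 4 + 8 + 16 + 32 + 64 + 128 + 256 + 512 + 1024 + 2048 + 4096 + 8192 + 16384 + 32768 + 65536 + 131072 + 262144 = 524287
Total = 275506 + 524287 = 799793


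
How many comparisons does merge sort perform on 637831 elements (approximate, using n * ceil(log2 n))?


Recursion depth: ceil(log2(637831)) = 20
Each recursion level merges n = 637831 elements
Total = 637831 * 20 = 12756620


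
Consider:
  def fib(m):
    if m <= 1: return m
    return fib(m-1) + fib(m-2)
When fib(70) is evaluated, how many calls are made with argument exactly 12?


Let N(m) = number of times fib(m) is called while evaluating fib(70).
N(70) = 1 (the initial call).
N(69) = 1 (only fib(70) calls it).
For 1 <= m <= 68: fib(m) is called by fib(m+1) and fib(m+2), so
  N(m) = N(m+1) + N(m+2).
fib(0) is called only by fib(2), so N(0) = N(2).
Walk down from m=70:
  N(70)=1, N(69)=1, N(68)=2, N(67)=3, N(66)=5, N(65)=8, N(64)=13, N(63)=21, N(62)=34, N(61)=55, N(60)=89, N(59)=144, N(58)=233, N(57)=377, N(56)=610, N(55)=987, N(54)=1597, N(53)=2584, N(52)=4181, N(51)=6765, N(50)=10946, N(49)=17711, N(48)=28657, N(47)=46368, N(46)=75025, N(45)=121393, N(44)=196418, N(43)=317811, N(42)=514229, N(41)=832040, N(40)=1346269, N(39)=2178309, N(38)=3524578, N(37)=5702887, N(36)=9227465, N(35)=14930352, N(34)=24157817, N(33)=39088169, N(32)=63245986, N(31)=102334155, N(30)=165580141, N(29)=267914296, N(28)=433494437, N(27)=701408733, N(26)=1134903170, N(25)=1836311903, N(24)=2971215073, N(23)=4807526976, N(22)=7778742049, N(21)=12586269025, N(20)=20365011074, N(19)=32951280099, N(18)=53316291173, N(17)=86267571272, N(16)=139583862445, N(15)=225851433717, N(14)=365435296162, N(13)=591286729879, N(12)=956722026041
N(12) = 956722026041


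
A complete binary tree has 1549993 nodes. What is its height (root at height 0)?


In a complete binary tree, level k holds nodes 2^k .. 2^(k+1)-1 (1-indexed).
Height = floor(log2(n)) = floor(log2(1549993)) = 20
Check: 2^20 = 1048576 <= 1549993 < 2097152 = 2^21


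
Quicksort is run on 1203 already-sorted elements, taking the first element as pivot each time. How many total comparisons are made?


Sum of comparisons per partition:
1202 + 1201 + ... + 1 + 0
= 1203 * (1203 - 1) / 2
= 1203 * 1202 / 2
= 723003


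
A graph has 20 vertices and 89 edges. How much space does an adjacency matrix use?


Adjacency matrix: V x V grid of entries
Space = V^2 = 20^2 = 20 * 20 = 400


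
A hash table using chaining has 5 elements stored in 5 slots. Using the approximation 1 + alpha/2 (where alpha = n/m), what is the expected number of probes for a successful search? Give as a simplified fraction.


Load factor alpha = n/m = 5/5
Expected probes = 1 + alpha/2 = 1 + 5/(2*5)
= 1 + 5/10
= 10/10 + 5/10
= 15/10
Simplify: 3/2


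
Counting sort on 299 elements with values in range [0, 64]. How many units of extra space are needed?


Output array size: 299 (to store sorted result)
Count array size: 65 (one slot per possible value, range 0 to 64)
Total extra space = 299 + 65 = 364


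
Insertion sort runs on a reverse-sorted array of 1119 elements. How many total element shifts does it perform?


Sum of shifts = 1 + 2 + 3 + ... + 1118
= 1119 * 1118 / 2
= 1251042 / 2
= 625521


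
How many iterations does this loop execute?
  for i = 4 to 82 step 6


The loop variable i takes values starting at 4 and increments by 6 each iteration.
Sequence: i = 4, 10, 16, 22, 28, 34, 40, 46, 52, ...
The upper bound 82 is inclusive, so the count is floor((last - first) / step) + 1:
floor((82 - 4) / 6) + 1 = floor(78/6) + 1 = 13 + 1 = 14


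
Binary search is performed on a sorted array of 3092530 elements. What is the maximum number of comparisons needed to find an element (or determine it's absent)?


Binary search halves the search space each comparison:
  Step 1: search space = 3092530 -> 1546265
  Step 2: search space = 1546265 -> 773132
  Step 3: search space = 773132 -> 386566
  Step 4: search space = 386566 -> 193283
  Step 5: search space = 193283 -> 96641
  Step 6: search space = 96641 -> 48320
  Step 7: search space = 48320 -> 24160
  Step 8: search space = 24160 -> 12080
  Step 9: search space = 12080 -> 6040
  Step 10: search space = 6040 -> 3020
  Step 11: search space = 3020 -> 1510
  Step 12: search space = 1510 -> 755
  Step 13: search space = 755 -> 377
  Step 14: search space = 377 -> 188
  Step 15: search space = 188 -> 94
  Step 16: search space = 94 -> 47
  Step 17: search space = 47 -> 23
  Step 18: search space = 23 -> 11
  Step 19: search space = 11 -> 5
  Step 20: search space = 5 -> 2
  Step 21: search space = 2 -> 1
  Step 22: search space = 1 (final check)
Maximum comparisons = floor(log2(3092530)) + 1 = 21 + 1 = 22


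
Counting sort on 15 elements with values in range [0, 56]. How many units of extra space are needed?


Output array size: 15 (to store sorted result)
Count array size: 57 (one slot per possible value, range 0 to 56)
Total extra space = 15 + 57 = 72


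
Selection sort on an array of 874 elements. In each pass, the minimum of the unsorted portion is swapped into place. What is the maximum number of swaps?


Selection sort performs one swap per pass:
  Pass 1: find min in positions 0 to 873, swap with position 0
  Pass 2: find min in positions 1 to 873, swap with position 1
  Pass 3: find min in positions 2 to 873, swap with position 2
  Pass 4: find min in positions 3 to 873, swap with position 3
  Pass 5: find min in positions 4 to 873, swap with position 4
  ... (868 more passes)
Total passes (and swaps) = n - 1 = 874 - 1 = 873


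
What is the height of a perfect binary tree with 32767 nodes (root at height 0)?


A perfect binary tree with 32767 nodes:
  32767 = 2^15 - 1
  Levels: 0, 1, ..., 14
  Height = 14


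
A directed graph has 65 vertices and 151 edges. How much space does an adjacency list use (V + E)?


Adjacency list: one list head per vertex + one entry per edge
Vertex heads: 65
Edge entries: 151
Total = 65 + 151 = 216


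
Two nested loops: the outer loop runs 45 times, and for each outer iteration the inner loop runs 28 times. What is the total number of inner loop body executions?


Outer loop: 45 iterations
Inner loop: 28 iterations per outer iteration
Total = 45 * 28 = 1260


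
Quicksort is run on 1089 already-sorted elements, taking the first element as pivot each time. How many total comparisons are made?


Sum of comparisons per partition:
1088 + 1087 + ... + 1 + 0
= 1089 * (1089 - 1) / 2
= 1089 * 1088 / 2
= 592416


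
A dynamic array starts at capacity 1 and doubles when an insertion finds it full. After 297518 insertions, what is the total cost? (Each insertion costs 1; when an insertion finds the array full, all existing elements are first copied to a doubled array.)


Insertion cost: 297518 (one per element)
Resizes occur just before inserting elements 2, 3, 5, 9, ...
Elements copied at each resize: 1 + 2 + 4 + 8 + 16 + 32 + 64 + 128 + 256 + 512 + 1024 + 2048 + 4096 + 8192 + 16384 + 32768 + 65536 + 131072 + 262144
Sum of copies = 524287 (geometric series: 2^k - 1)
Total = 297518 + 524287 = 821805


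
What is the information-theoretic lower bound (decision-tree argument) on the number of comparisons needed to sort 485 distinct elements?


A binary decision tree of height h has at most 2^h leaves and needs at least n! of them, so h >= ceil(log2(n!)).
485! is far too large to multiply out, so use Stirling's series:
  ln(n!) ~ n ln n - n + (1/2) ln(2 pi n) + 1/(12n)  (error below 1/(360 n^3), negligible here)
  ln(485) = 6.1841489
  n ln n = 485 * 6.1841489 = 2999.3122
  (1/2) ln(2 pi * 485) = (1/2) ln(3047.3449) = 4.0110
  1/(12*485) = 0.0002
  ln(485!) ~ 2999.3122 - 485 + 4.0110 + 0.0002 = 2518.3234
Convert to base 2: log2(485!) = 2518.3234 / ln 2 = 2518.3234 / 0.69314718 = 3633.1727
ceil(3633.1727) = 3634


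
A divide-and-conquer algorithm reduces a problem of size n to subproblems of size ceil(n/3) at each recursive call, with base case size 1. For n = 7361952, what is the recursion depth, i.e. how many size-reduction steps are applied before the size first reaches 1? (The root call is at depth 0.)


Each step divides the size by 3 (rounding up); after k steps the size is ceil(n/3^k), which equals 1 exactly when 3^k >= n.
So the depth is the smallest k with 3^k >= 7361952, i.e. ceil(log_3(7361952)).
3^14 = 4782969 < 7361952 <= 14348907 = 3^15
Recursion depth = 15


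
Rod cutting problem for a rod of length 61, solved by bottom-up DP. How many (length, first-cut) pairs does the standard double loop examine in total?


For each subproblem length i = 1..61, the inner loop considers i possible first cuts.
Total = 1 + 2 + ... + 61
= 61*(61+1)/2
= 61*62/2 = 1891


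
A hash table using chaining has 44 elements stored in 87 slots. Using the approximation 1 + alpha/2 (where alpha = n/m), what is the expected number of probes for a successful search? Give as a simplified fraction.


Load factor alpha = n/m = 44/87
Expected probes = 1 + alpha/2 = 1 + 44/(2*87)
= 1 + 44/174
= 174/174 + 44/174
= 218/174
Simplify: 109/87


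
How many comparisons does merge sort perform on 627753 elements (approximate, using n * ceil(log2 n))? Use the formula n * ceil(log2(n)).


Recursion depth: ceil(log2(627753)) = 20
Each recursion level merges n = 627753 elements
Total = 627753 * 20 = 12555060


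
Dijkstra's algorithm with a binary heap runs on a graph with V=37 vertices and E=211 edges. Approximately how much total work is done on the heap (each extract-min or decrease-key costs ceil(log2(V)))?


Dijkstra with a binary heap: each vertex is extracted once, each edge may relax once.
Each heap operation costs O(log V).
V + E = 37 + 211 = 248
ceil(log2(37)) = 6 (since 2^5 = 32 < 37 <= 64 = 2^6)
Total heap work = (V+E) * ceil(log2(V)) = 248 * 6 = 1488


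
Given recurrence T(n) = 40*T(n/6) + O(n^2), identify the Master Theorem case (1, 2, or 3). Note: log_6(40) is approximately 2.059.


Master Theorem parameters: a=40, b=6, c=2
log_b(a) = 2.059
Compare b^c with a: 6^2 = 36 < 40, so c < log_b(a).
Comparing c=2 vs log_b(a)=2.059:
2 < 2.059 => Case 1
Result: T(n) = O(n^(log_6 40)) ~ O(n^2.059)
Master Theorem case = 1


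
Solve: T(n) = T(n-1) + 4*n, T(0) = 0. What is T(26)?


Expanding the recurrence:
T(26) = T(25) + 4*26
       = T(24) + 4*25 + 4*26
       ...
       = T(0) + 4*(1 + 2 + ... + 26)
       = 0 + 4 * 26*27/2
       = 0 + 4 * 351
       = 0 + 1404 = 1404


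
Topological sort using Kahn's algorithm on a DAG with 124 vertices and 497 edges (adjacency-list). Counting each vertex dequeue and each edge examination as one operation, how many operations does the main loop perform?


Kahn's algorithm:
  1. Compute in-degrees: O(V + E)
  2. Process queue: each vertex dequeued once (O(V))
     each edge examined once (O(E))
Total = V + E = 124 + 497 = 621
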